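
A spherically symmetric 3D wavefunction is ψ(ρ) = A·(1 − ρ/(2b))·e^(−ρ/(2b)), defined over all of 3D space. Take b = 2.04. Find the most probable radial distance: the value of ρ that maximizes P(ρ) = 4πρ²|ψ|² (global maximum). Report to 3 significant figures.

ρ ≈ 10.7

The maximum of P(ρ) = 4πρ²|ψ|² occurs where its derivative vanishes.
Solving yields ρ = b·(√(5) + 3).
With b = 2.04, the most probable radial distance is 10.68.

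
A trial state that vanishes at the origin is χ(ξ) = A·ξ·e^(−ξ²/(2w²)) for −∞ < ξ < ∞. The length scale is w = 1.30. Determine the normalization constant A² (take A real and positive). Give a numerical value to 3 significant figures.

We need A² ∫|f|² dξ = 1, taking the integral from −∞ to ∞.
Differentiating ∫e^(−αξ²) dξ = √(π/α) under α to get the higher moments, carrying out the integral gives A² · √(π)·w^3/2.
Plugging in w = 1.30 yields A = 0.7167.

A^2 ≈ 0.514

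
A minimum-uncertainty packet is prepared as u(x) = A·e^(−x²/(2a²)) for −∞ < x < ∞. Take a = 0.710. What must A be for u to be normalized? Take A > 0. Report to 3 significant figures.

Require ∫ |u|² dx = 1 over the whole domain.
Using the Gaussian integral ∫_{−∞}^{∞} e^(−αx²) dx = √(π/α), the integral (without the A² prefactor) comes out to √(π)·a.
Plugging in a = 0.710 yields A = 0.8914.

A ≈ 0.891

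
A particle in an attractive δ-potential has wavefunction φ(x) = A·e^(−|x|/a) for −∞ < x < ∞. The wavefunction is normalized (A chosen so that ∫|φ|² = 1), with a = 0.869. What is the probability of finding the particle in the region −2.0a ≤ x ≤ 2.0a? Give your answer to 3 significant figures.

P = ∫_{−2.0a}^{2.0a} |φ(x)|² dx.
Since A² = 1/(a), this is the region integral divided by the full normalization integral.
Both integrals are even about x = 0, so only the x ≥ 0 halves are needed (the factors of 2 cancel). Let u = x/a; then A² and the length scale cancel, so P = ∫_{0}^{2.0} e^(-2·u) du ÷ ∫_{0}^{∞} e^(-2·u) du.
An antiderivative of e^(-2·u) is -e^(-2·u)/2; evaluating from 0 to 2.0 gives 1/2 - e^(-4)/2, while the full integral is 1/2.
Taking the ratio, P = 0.9817.

P ≈ 0.982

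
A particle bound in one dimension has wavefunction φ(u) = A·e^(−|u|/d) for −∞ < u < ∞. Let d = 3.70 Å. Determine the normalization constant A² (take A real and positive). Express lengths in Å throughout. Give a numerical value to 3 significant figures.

A^2 ≈ 0.270 Å^(-1)

Normalization requires ∫|φ|² du = 1, integrated from −∞ to ∞.
Recall ∫₀^∞ u^m e^(−u/β) du = m!·β^(m+1), ∫|φ|² du = A²·(d).
Hence A² = 1/[d].
With d = 3.70: A² = 0.2703 and A = 0.5199.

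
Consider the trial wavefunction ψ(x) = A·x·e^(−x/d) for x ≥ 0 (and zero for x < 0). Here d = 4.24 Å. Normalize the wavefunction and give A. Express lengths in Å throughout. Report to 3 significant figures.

A ≈ 0.229 Å^(-3/2)

We need A² ∫|f|² dx = 1, taking the integral from 0 to ∞.
Using ∫₀^∞ xⁿ e^(−αx) dx = n!/αⁿ⁺¹, carrying out the integral gives A² · d^3/4.
Substituting d = 4.24 gives A² = 0.05248, so A = 0.2291.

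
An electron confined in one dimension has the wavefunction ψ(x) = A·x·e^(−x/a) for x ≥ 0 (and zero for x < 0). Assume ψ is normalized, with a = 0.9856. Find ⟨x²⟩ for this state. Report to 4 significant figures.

⟨x^2⟩ ≈ 2.914

The expectation value is the |ψ|²-weighted average of x^2: ∫ x^2|ψ|² dx.
Using ∫₀^∞ xⁿ e^(−αx) dx = n!/αⁿ⁺¹, evaluating both integrals, ⟨x²⟩ = 3·a^2.
Putting a = 0.9856 gives 2.9142.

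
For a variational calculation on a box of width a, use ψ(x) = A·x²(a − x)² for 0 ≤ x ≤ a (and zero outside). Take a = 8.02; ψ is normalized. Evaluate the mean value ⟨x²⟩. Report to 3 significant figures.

⟨x^2⟩ ≈ 17.5

⟨x²⟩ = ∫ x^2 |ψ|² dx over the full domain.
Since the A² factors cancel between numerator and denominator, ⟨x²⟩ = 3·a^2/11.
Putting a = 8.02 gives 17.54.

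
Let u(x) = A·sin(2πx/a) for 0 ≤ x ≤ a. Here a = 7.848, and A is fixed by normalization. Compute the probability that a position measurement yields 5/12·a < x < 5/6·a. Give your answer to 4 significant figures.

The probability is P = ∫ |u|² dx over [5/12·a, 5/6·a].
The normalization integral ∫|u|²dx over the whole domain equals a/2·A², and A² cancels in the ratio.
Let t = x/a; then A² and the length scale cancel, so P = ∫_{5/12}^{5/6} sin(2·π·t)^2 dt ÷ ∫_{0}^{1} sin(2·π·t)^2 dt.
With ∫ sin(2·π·t)^2 dt = t/2 - sin(4·π·t)/(8·π) + C, the region integral is 5/24 and the full one is 1/2.
This works out to P = 5/12.

P ≈ 0.4167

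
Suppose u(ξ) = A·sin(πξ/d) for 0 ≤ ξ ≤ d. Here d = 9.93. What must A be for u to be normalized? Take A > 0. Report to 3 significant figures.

We need A² ∫|f|² dξ = 1, taking the integral from 0 to d.
Using sin²θ = (1 − cos 2θ)/2, carrying out the integral gives A² · d/2.
Setting this equal to 1 gives A² = 1/(d/2).
Plugging in d = 9.93 yields A = 0.4488.

A ≈ 0.449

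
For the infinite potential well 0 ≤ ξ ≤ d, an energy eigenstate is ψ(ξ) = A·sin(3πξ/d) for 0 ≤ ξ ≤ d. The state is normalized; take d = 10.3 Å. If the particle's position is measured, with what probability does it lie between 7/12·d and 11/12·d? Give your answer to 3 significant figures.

P ≈ 0.333

P = ∫_{7/12·d}^{11/12·d} |ψ(ξ)|² dξ.
With A² fixed by ∫|ψ|² = 1, i.e. A² = (d/2)^(−1), substitute and integrate.
Let u = ξ/d; then A² and the length scale cancel, so P = ∫_{7/12}^{11/12} sin(3·π·u)^2 du ÷ ∫_{0}^{1} sin(3·π·u)^2 du.
Using ∫ sin(3·π·u)^2 du = u/2 - sin(6·π·u)/(12·π), the numerator is 1/6 and the denominator is 1/2.
This works out to P = 1/3.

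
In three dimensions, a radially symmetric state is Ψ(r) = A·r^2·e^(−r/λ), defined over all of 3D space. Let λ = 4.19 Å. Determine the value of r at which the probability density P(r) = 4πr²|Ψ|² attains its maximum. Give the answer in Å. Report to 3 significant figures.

The maximum of P(r) = 4πr²|Ψ|² occurs where its derivative vanishes.
Solving yields r = 3·λ.
With λ = 4.19, the most probable radial distance is 12.57 Å.

r ≈ 12.6 Å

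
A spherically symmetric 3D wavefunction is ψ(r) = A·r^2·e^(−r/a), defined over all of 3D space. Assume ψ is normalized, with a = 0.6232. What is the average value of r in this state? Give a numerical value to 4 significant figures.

⟨r⟩ = ∫ r |ψ|² 4πr² dr over the full domain.
Evaluating both integrals, ⟨r⟩ = 7·a/2.
With a = 0.6232, ⟨r⟩ = 2.1812.

⟨r⟩ ≈ 2.181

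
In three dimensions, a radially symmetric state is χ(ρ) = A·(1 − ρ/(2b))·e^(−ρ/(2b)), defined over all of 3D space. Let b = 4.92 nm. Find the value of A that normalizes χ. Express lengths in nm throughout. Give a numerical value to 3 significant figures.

Normalization requires ∫|χ|² 4πρ² dρ = 1, integrated from 0 to ∞.
(Spherical symmetry: dV = 4πρ² dρ.)
With χ = A·(1 − ρ/(2b))·e^(−ρ/(2b)), the integral evaluates to A²·[8·π·b^3].
Setting this equal to 1 gives A² = 1/(8·π·b^3).
With b = 4.92: A² = 0.0003341 and A = 0.01828.

A ≈ 0.0183 nm^(-3/2)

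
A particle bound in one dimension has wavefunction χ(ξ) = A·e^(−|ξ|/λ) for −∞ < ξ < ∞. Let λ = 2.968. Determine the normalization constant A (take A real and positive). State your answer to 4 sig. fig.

A ≈ 0.5805

We need A² ∫|f|² dξ = 1, taking the integral from −∞ to ∞.
Recall ∫₀^∞ ξ^m e^(−ξ/β) dξ = m!·β^(m+1), carrying out the integral gives A² · λ.
Hence A² = 1/[λ].
Substituting λ = 2.968 gives A² = 0.33693, so A = 0.58045.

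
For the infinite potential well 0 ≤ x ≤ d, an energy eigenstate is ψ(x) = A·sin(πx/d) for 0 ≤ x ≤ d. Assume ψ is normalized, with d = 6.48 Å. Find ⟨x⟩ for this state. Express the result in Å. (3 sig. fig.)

The expectation value is the |ψ|²-weighted average of x: ∫ x|ψ|² dx.
Using sin²θ = (1 − cos 2θ)/2, evaluating both integrals, ⟨x⟩ = d/2.
With d = 6.48, ⟨x⟩ = 3.240.

⟨x⟩ ≈ 3.24 Å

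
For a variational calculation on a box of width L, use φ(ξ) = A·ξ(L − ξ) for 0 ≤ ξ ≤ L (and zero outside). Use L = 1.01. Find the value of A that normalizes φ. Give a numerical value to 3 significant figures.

The normalization condition is ∫|φ|² dξ = 1 from 0 to L.
The integral (without the A² prefactor) comes out to L^5/30.
With L = 1.01: A² = 28.54 and A = 5.343.

A ≈ 5.34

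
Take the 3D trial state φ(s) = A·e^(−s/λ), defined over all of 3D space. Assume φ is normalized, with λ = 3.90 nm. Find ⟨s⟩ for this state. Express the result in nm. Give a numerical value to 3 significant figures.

The expectation value is the |φ|²-weighted average of s: ∫ s|φ|² 4πs² ds.
Since the A² factors cancel between numerator and denominator, ⟨s⟩ = 3·λ/2.
With λ = 3.90, ⟨s⟩ = 5.850.

⟨s⟩ ≈ 5.85 nm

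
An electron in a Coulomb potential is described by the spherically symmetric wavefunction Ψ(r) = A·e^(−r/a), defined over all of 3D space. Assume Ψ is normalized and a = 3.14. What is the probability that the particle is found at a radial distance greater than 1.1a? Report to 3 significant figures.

P ≈ 0.623

P = ∫ |Ψ|² 4πr² dr over r > 1.1a.
A² is fixed by ∫₀^∞ 4πr²|Ψ|² dr = 1, i.e. A² = (π·a^3)^(−1).
Let u = r/a; then A², 4π and the length scale all cancel, so P = ∫_{1.1}^{∞} u^2·e^(-2·u) du ÷ ∫_{0}^{∞} u^2·e^(-2·u) du.
An antiderivative of u^2·e^(-2·u) is -(2·u^2 + 2·u + 1)·e^(-2·u)/4; evaluating from 1.1 to ∞ gives 281·e^(-11/5)/200, while the full integral is 1/4.
Taking the ratio yields P = 0.6227.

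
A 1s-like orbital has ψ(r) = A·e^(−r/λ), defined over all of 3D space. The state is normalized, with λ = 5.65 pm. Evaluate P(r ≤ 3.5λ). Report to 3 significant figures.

Integrate the radial probability density 4πr²|ψ|² over r ≤ 3.5λ.
Normalization gives A² = 1/(π·λ^3).
Let u = r/λ; then A², 4π and the length scale all cancel, so P = ∫_{0}^{3.5} u^2·e^(-2·u) du ÷ ∫_{0}^{∞} u^2·e^(-2·u) du.
An antiderivative of u^2·e^(-2·u) is -(2·u^2 + 2·u + 1)·e^(-2·u)/4; evaluating from 0 to 3.5 gives 1/4 - 65·e^(-7)/8, while the full integral is 1/4.
This evaluates to P = 0.9704.

P ≈ 0.970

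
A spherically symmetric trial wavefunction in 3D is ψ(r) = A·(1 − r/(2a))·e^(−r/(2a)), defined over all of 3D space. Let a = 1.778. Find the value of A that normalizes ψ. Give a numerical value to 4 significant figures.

A ≈ 0.08414

We need A² ∫|f|² 4πr² dr = 1, taking the integral from 0 to ∞.
Recall ∫₀^∞ r^m e^(−r/β) dr = m!·β^(m+1), the integral (without the A² prefactor) comes out to 8·π·a^3.
Substituting a = 1.778 gives A² = 0.0070789, so A = 0.084136.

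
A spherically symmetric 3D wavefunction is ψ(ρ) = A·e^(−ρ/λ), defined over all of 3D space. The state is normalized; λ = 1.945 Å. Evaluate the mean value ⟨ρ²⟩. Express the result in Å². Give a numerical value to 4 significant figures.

⟨ρ^2⟩ ≈ 11.35 Å^2

By definition ⟨ρ²⟩ = ∫ ρ^2 |ψ(ρ)|² 4πρ² dρ.
The ratio of the moment integral to the normalization integral gives ⟨ρ²⟩ = 3·λ^2.
Putting λ = 1.945 gives 11.349.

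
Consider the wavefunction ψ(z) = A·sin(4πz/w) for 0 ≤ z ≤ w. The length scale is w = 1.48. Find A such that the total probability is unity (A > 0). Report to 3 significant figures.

A ≈ 1.16

Normalization requires ∫|ψ|² dz = 1, integrated from 0 to w.
Carrying out the integral gives A² · w/2.
Hence A² = 1/[w/2].
Plugging in w = 1.48 yields A = 1.162.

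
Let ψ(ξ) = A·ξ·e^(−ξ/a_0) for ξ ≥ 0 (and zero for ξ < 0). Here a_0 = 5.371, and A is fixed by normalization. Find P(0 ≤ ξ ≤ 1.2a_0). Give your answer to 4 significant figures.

|ψ|² is the probability density, so P = ∫_{0}^{1.2a_0} |ψ|² dξ.
With A² fixed by ∫|ψ|² = 1, i.e. A² = (a_0^3/4)^(−1), substitute and integrate.
Let u = ξ/a_0; then A² and the length scale cancel, so P = ∫_{0}^{1.2} u^2·e^(-2·u) du ÷ ∫_{0}^{∞} u^2·e^(-2·u) du.
With ∫ u^2·e^(-2·u) du = -(2·u^2 + 2·u + 1)·e^(-2·u)/4 + C, the region integral is 1/4 - 157·e^(-12/5)/100 and the full one is 1/4.
This works out to P = 0.43029.

P ≈ 0.4303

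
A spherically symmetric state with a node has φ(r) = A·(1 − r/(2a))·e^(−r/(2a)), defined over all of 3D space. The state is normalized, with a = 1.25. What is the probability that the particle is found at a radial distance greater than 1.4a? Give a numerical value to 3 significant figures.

P ≈ 0.952

With dV = 4πr²dr, the probability is ∫|φ|² dV over r > 1.4a.
Normalization gives A² = 1/(8·π·a^3).
Substituting u = r/a, A², 4π and the length scale all cancel in the ratio: P = ∫_{1.4}^{∞} u^2·(1 - u/2)^2·e^(-u) du / ∫_{0}^{∞} u^2·(1 - u/2)^2·e^(-u) du.
With ∫ u^2·(1 - u/2)^2·e^(-u) du = -(u^4/4 + u^2 + 2·u + 2)·e^(-u) + C, the region integral is ≈ 1.9038 and the full one is 2.
This evaluates to P = 0.9519.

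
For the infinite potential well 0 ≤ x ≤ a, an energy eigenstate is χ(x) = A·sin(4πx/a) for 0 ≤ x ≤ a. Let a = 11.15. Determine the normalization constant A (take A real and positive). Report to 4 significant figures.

A ≈ 0.4235

Normalization requires ∫|χ|² dx = 1, integrated from 0 to a.
The integral (without the A² prefactor) comes out to a/2.
Setting this equal to 1 gives A² = 1/(a/2).
Substituting a = 11.15 gives A² = 0.17937, so A = 0.42352.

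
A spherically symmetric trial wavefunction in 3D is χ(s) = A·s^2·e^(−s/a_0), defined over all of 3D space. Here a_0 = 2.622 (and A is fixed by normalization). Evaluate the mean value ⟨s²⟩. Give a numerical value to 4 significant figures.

⟨s^2⟩ ≈ 96.25

By definition ⟨s²⟩ = ∫ s^2 |χ(s)|² 4πs² ds.
With ∫₀^∞ s^8 e^(−αs) ds = 8!/α^9, evaluating both integrals, ⟨s²⟩ = 14·a_0^2.
Putting a_0 = 2.622 gives 96.248.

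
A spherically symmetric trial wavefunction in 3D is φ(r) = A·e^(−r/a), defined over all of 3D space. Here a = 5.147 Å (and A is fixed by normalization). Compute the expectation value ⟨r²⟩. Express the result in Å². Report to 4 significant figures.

By definition ⟨r²⟩ = ∫ r^2 |φ(r)|² 4πr² dr.
The ratio of the moment integral to the normalization integral gives ⟨r²⟩ = 3·a^2.
Putting a = 5.147 gives 79.475.

⟨r^2⟩ ≈ 79.47 Å^2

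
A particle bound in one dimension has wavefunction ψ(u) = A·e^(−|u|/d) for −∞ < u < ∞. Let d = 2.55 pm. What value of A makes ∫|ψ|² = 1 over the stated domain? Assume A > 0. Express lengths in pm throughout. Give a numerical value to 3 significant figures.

A ≈ 0.626 pm^(-1/2)

Require ∫ |ψ|² du = 1 over the whole domain.
Carrying out the integral gives A² · d.
So A² = (d)^(−1).
Plugging in d = 2.55 yields A = 0.6262.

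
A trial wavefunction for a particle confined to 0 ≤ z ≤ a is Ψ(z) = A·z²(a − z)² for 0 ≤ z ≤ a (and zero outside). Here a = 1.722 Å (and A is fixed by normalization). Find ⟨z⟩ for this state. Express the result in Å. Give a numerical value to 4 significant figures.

⟨z⟩ ≈ 0.8610 Å

By definition ⟨z⟩ = ∫ z |Ψ(z)|² dz.
Expanding the polynomial and integrating term by term, since the A² factors cancel between numerator and denominator, ⟨z⟩ = a/2.
With a = 1.722, ⟨z⟩ = 0.86100.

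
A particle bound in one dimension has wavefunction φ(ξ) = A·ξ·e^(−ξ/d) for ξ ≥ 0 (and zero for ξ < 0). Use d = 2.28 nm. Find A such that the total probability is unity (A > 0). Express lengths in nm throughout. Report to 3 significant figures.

Normalization requires ∫|φ|² dξ = 1, integrated from 0 to ∞.
Using ∫₀^∞ ξⁿ e^(−αξ) dξ = n!/αⁿ⁺¹, the integral (without the A² prefactor) comes out to d^3/4.
So A² = (d^3/4)^(−1).
With d = 2.28: A² = 0.3375 and A = 0.5809.

A ≈ 0.581 nm^(-3/2)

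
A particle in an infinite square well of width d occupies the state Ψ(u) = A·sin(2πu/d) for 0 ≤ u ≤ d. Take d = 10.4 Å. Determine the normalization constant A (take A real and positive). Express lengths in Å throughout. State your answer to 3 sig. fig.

Normalization requires ∫|Ψ|² du = 1, integrated from 0 to d.
∫|Ψ|² du = A²·(d/2).
So A² = (d/2)^(−1).
Substituting d = 10.4 gives A² = 0.1923, so A = 0.4385.

A ≈ 0.439 Å^(-1/2)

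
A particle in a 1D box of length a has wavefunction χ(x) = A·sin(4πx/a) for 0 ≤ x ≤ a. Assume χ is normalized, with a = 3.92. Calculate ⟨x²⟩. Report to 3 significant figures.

⟨x^2⟩ ≈ 5.07

The expectation value is the |χ|²-weighted average of x^2: ∫ x^2|χ|² dx.
Since the A² factors cancel between numerator and denominator, ⟨x²⟩ = -a^2/(32·π^2) + a^2/3.
With a = 3.92, ⟨x^2⟩ = 5.073.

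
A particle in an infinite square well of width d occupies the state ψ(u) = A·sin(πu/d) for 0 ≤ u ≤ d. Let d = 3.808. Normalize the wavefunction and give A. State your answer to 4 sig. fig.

Require ∫ |ψ|² du = 1 over the whole domain.
Carrying out the integral gives A² · d/2.
Setting this equal to 1 gives A² = 1/(d/2).
With d = 3.808: A² = 0.52521 and A = 0.72471.

A ≈ 0.7247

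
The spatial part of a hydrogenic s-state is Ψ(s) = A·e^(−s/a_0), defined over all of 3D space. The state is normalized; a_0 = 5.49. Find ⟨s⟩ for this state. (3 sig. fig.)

⟨s⟩ ≈ 8.24

By definition ⟨s⟩ = ∫ s |Ψ(s)|² 4πs² ds.
Evaluating both integrals, ⟨s⟩ = 3·a_0/2.
With a_0 = 5.49, ⟨s⟩ = 8.235.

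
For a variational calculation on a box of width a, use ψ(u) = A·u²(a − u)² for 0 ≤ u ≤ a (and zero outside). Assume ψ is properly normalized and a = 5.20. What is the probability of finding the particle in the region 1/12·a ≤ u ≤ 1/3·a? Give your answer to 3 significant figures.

The probability is P = ∫ |ψ|² du over [1/12·a, 1/3·a].
With A² fixed by ∫|ψ|² = 1, i.e. A² = (a^9/630)^(−1), substitute and integrate.
Let t = u/a; then A² and the length scale cancel, so P = ∫_{1/12}^{1/3} t^4·(1 - t)^4 dt ÷ ∫_{0}^{1} t^4·(1 - t)^4 dt.
An antiderivative of t^4·(1 - t)^4 is t^5·(70·t^4 - 315·t^3 + 540·t^2 - 420·t + 126)/630; evaluating from 1/12 to 1/3 gives ≈ 0.00022931, while the full integral is 1/630.
Evaluating gives P = 0.1445.

P ≈ 0.144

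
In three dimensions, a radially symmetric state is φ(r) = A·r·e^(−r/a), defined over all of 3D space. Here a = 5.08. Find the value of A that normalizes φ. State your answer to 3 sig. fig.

The normalization condition is ∫|φ|² 4πr² dr = 1 from 0 to ∞.
The angular integral contributes 4π, leaving ∫₀^∞ r²|φ|² dr.
Recall ∫₀^∞ r^m e^(−r/β) dr = m!·β^(m+1), the integral (without the A² prefactor) comes out to 3·π·a^5.
Setting this equal to 1 gives A² = 1/(3·π·a^5).
Substituting a = 5.08 gives A² = 0.00003136, so A = 0.005600.

A ≈ 0.00560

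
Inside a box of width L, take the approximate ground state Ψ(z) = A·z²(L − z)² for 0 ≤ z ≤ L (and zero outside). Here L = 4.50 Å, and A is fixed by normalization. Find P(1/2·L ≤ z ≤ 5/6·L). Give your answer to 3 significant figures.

P ≈ 0.491

The probability is P = ∫ |Ψ|² dz over [1/2·L, 5/6·L].
The normalization integral ∫|Ψ|²dz over the whole domain equals L^9/630·A², and A² cancels in the ratio.
In terms of u = z/L (A² and the length scale cancel between numerator and denominator), P = [∫_{1/2}^{5/6} u^4·(1 - u)^4 du] / [∫_{0}^{1} u^4·(1 - u)^4 du].
With ∫ u^4·(1 - u)^4 du = u^5·(70·u^4 - 315·u^3 + 540·u^2 - 420·u + 126)/630 + C, the region integral is ≈ 0.00077944 and the full one is 1/630.
Taking the ratio, P = 0.4910.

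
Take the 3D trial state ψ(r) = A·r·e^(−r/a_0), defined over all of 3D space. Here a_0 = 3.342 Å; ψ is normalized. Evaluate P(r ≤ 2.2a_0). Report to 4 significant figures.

Integrate the radial probability density 4πr²|ψ|² over r ≤ 2.2a_0.
Normalization gives A² = 1/(3·π·a_0^5).
In terms of u = r/a_0 (A², 4π and the length scale all cancel between numerator and denominator), P = [∫_{0}^{2.2} u^4·e^(-2·u) du] / [∫_{0}^{∞} u^4·e^(-2·u) du].
An antiderivative of u^4·e^(-2·u) is -(u^4/2 + u^3 + 3·u^2/2 + 3·u/2 + 3/4)·e^(-2·u); evaluating from 0 to 2.2 gives ≈ 0.336612, while the full integral is 3/4.
Taking the ratio yields P = 0.44882.

P ≈ 0.4488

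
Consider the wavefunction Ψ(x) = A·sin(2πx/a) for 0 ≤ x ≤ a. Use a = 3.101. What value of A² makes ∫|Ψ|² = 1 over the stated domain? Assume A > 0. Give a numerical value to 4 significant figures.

Normalization requires ∫|Ψ|² dx = 1, integrated from 0 to a.
Carrying out the integral gives A² · a/2.
Plugging in a = 3.101 yields A = 0.80309.

A^2 ≈ 0.6450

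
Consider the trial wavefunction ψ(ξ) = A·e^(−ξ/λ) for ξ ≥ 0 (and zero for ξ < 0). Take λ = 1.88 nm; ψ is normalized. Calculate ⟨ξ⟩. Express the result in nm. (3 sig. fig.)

⟨ξ⟩ = ∫ ξ |ψ|² dξ over the full domain.
With ∫₀^∞ ξ^1 e^(−αξ) dξ = 1!/α^2, evaluating both integrals, ⟨ξ⟩ = λ/2.
Putting λ = 1.88 gives 0.9400.

⟨ξ⟩ ≈ 0.940 nm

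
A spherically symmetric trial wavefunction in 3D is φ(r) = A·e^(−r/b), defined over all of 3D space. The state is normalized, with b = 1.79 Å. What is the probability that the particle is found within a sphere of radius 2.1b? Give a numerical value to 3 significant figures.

P ≈ 0.790

Integrate the radial probability density 4πr²|φ|² over r ≤ 2.1b.
The full normalization integral is A²·[π·b^3] = 1, fixing A².
Let u = r/b; then A², 4π and the length scale all cancel, so P = ∫_{0}^{2.1} u^2·e^(-2·u) du ÷ ∫_{0}^{∞} u^2·e^(-2·u) du.
With ∫ u^2·e^(-2·u) du = -(2·u^2 + 2·u + 1)·e^(-2·u)/4 + C, the region integral is 1/4 - 701·e^(-21/5)/200 and the full one is 1/4.
This evaluates to P = 0.7898.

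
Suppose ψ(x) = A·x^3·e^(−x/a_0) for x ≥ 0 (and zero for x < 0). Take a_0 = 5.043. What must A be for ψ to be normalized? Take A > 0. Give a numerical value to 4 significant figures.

A ≈ 0.001464

The normalization condition is ∫|ψ|² dx = 1 from 0 to ∞.
Recall ∫₀^∞ x^m e^(−x/β) dx = m!·β^(m+1), with ψ = A·x^3·e^(−x/a_0), the integral evaluates to A²·[45·a_0^7/8].
So A² = (45·a_0^7/8)^(−1).
With a_0 = 5.043: A² = 0.0000021432 and A = 0.0014640.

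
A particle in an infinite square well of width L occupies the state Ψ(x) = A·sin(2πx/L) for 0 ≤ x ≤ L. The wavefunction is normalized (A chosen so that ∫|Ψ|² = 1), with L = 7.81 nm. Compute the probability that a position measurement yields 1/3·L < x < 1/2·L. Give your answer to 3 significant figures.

P = ∫_{1/3·L}^{1/2·L} |Ψ(x)|² dx.
The normalization integral ∫|Ψ|²dx over the whole domain equals L/2·A², and A² cancels in the ratio.
Substituting u = x/L, A² and the length scale cancel in the ratio: P = ∫_{1/3}^{1/2} sin(2·π·u)^2 du / ∫_{0}^{1} sin(2·π·u)^2 du.
An antiderivative of sin(2·π·u)^2 is u/2 - sin(4·π·u)/(8·π); evaluating from 1/3 to 1/2 gives -√(3)/(16·π) + 1/12, while the full integral is 1/2.
This works out to P = (-√(3)/8 + π/6)/π.

P ≈ 0.0978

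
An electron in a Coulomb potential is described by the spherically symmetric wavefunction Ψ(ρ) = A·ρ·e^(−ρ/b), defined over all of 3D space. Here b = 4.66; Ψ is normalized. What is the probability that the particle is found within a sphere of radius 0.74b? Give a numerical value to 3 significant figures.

P ≈ 0.0177

P = ∫ |Ψ|² 4πρ² dρ over ρ ≤ 0.74b.
Normalization gives A² = 1/(3·π·b^5).
Let u = ρ/b; then A², 4π and the length scale all cancel, so P = ∫_{0}^{0.74} u^4·e^(-2·u) du ÷ ∫_{0}^{∞} u^4·e^(-2·u) du.
Using ∫ u^4·e^(-2·u) du = -(u^4/2 + u^3 + 3·u^2/2 + 3·u/2 + 3/4)·e^(-2·u), the numerator is ≈ 0.013238 and the denominator is 3/4.
The region integral divided by the full integral gives P = 0.01765.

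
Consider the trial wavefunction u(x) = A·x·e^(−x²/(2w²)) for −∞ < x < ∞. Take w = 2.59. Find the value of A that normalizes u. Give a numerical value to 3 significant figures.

We need A² ∫|f|² dx = 1, taking the integral from −∞ to ∞.
Using the Gaussian integral ∫_{−∞}^{∞} e^(−αx²) dx = √(π/α), ∫|u|² dx = A²·(√(π)·w^3/2).
So A² = (√(π)·w^3/2)^(−1).
With w = 2.59: A² = 0.06495 and A = 0.2548.

A ≈ 0.255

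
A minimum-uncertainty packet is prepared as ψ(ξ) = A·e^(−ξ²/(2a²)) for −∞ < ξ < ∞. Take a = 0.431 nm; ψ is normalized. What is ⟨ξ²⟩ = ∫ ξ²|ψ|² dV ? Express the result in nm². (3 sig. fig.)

The expectation value is the |ψ|²-weighted average of ξ^2: ∫ ξ^2|ψ|² dξ.
The ratio of the moment integral to the normalization integral gives ⟨ξ²⟩ = a^2/2.
With a = 0.431, ⟨ξ^2⟩ = 0.09288.

⟨ξ^2⟩ ≈ 0.0929 nm^2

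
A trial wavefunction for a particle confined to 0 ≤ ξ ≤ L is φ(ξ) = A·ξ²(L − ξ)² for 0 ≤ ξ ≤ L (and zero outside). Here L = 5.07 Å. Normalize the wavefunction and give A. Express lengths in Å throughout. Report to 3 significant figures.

A ≈ 0.0169 Å^(-9/2)

We need A² ∫|f|² dξ = 1, taking the integral from 0 to L.
The integral (without the A² prefactor) comes out to L^9/630.
So A² = (L^9/630)^(−1).
Plugging in L = 5.07 yields A = 0.01687.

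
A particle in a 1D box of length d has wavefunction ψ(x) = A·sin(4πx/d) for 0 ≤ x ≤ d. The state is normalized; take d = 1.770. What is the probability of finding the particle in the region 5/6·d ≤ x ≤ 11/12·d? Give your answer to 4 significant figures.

|ψ|² is the probability density, so P = ∫_{5/6·d}^{11/12·d} |ψ|² dx.
The normalization integral ∫|ψ|²dx over the whole domain equals d/2·A², and A² cancels in the ratio.
In terms of u = x/d (A² and the length scale cancel between numerator and denominator), P = [∫_{5/6}^{11/12} sin(4·π·u)^2 du] / [∫_{0}^{1} sin(4·π·u)^2 du].
Using ∫ sin(4·π·u)^2 du = u/2 - sin(4·π·u)·cos(4·π·u)/(8·π), the numerator is √(3)/(16·π) + 1/24 and the denominator is 1/2.
Taking the ratio, P = (√(3)/8 + π/12)/π.

P ≈ 0.1522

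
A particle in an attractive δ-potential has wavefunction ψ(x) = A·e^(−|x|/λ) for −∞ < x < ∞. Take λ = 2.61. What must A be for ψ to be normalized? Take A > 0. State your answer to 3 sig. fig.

A ≈ 0.619

Normalization requires ∫|ψ|² dx = 1, integrated from −∞ to ∞.
With ∫₀^∞ x^0 e^(−αx) dx = 0!/α^1, carrying out the integral gives A² · λ.
Hence A² = 1/[λ].
With λ = 2.61: A² = 0.3831 and A = 0.6190.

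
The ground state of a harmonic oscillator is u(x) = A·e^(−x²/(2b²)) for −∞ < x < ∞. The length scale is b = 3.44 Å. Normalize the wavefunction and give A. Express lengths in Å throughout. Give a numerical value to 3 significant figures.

A ≈ 0.405 Å^(-1/2)

Normalization requires ∫|u|² dx = 1, integrated from −∞ to ∞.
Carrying out the integral gives A² · √(π)·b.
Hence A² = 1/[√(π)·b].
Substituting b = 3.44 gives A² = 0.1640, so A = 0.4050.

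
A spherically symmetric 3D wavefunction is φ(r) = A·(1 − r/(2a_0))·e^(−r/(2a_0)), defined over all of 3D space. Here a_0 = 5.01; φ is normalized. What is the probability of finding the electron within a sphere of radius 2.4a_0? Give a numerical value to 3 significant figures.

Integrate the radial probability density 4πr²|φ|² over r ≤ 2.4a_0.
The full normalization integral is A²·[8·π·a_0^3] = 1, fixing A².
Let u = r/a_0; then A², 4π and the length scale all cancel, so P = ∫_{0}^{2.4} u^2·(1 - u/2)^2·e^(-u) du ÷ ∫_{0}^{∞} u^2·(1 - u/2)^2·e^(-u) du.
An antiderivative of u^2·(1 - u/2)^2·e^(-u) is -(u^4/4 + u^2 + 2·u + 2)·e^(-u); evaluating from 0 to 2.4 gives ≈ 0.10813, while the full integral is 2.
Taking the ratio yields P = 0.05407.

P ≈ 0.0541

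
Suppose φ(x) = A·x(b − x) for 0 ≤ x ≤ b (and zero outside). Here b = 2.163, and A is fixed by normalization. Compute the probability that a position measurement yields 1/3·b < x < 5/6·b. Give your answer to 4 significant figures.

P ≈ 0.7546

|φ|² is the probability density, so P = ∫_{1/3·b}^{5/6·b} |φ|² dx.
Since A² = 1/(b^5/30), this is the region integral divided by the full normalization integral.
Let u = x/b; then A² and the length scale cancel, so P = ∫_{1/3}^{5/6} u^2·(1 - u)^2 du ÷ ∫_{0}^{1} u^2·(1 - u)^2 du.
Using ∫ u^2·(1 - u)^2 du = u^3·(6·u^2 - 15·u + 10)/30, the numerator is 163/6480 and the denominator is 1/30.
The result is P = 163/216.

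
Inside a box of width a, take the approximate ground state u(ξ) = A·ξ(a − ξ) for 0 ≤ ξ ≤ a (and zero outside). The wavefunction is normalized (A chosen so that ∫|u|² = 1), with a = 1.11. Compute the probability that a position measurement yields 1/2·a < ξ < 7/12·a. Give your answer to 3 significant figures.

|u|² is the probability density, so P = ∫_{1/2·a}^{7/12·a} |u|² dξ.
The normalization integral ∫|u|²dξ over the whole domain equals a^5/30·A², and A² cancels in the ratio.
Substituting t = ξ/a, A² and the length scale cancel in the ratio: P = ∫_{1/2}^{7/12} t^2·(1 - t)^2 dt / ∫_{0}^{1} t^2·(1 - t)^2 dt.
With ∫ t^2·(1 - t)^2 dt = t^3·(6·t^2 - 15·t + 10)/30 + C, the region integral is ≈ 0.0051127 and the full one is 1/30.
Taking the ratio, P = 0.1534.

P ≈ 0.153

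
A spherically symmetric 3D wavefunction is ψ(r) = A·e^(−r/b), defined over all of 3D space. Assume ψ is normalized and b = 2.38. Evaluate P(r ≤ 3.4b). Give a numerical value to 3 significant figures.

P = ∫ |ψ|² 4πr² dr over r ≤ 3.4b.
The full normalization integral is A²·[π·b^3] = 1, fixing A².
Let u = r/b; then A², 4π and the length scale all cancel, so P = ∫_{0}^{3.4} u^2·e^(-2·u) du ÷ ∫_{0}^{∞} u^2·e^(-2·u) du.
With ∫ u^2·e^(-2·u) du = -(2·u^2 + 2·u + 1)·e^(-2·u)/4 + C, the region integral is 1/4 - 773·e^(-34/5)/100 and the full one is 1/4.
The region integral divided by the full integral gives P = 0.9656.

P ≈ 0.966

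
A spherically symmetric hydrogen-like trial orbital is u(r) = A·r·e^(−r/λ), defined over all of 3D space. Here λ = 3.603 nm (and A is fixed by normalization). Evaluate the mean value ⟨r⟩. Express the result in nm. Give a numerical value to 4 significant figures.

⟨r⟩ ≈ 9.008 nm

By definition ⟨r⟩ = ∫ r |u(r)|² 4πr² dr.
Evaluating both integrals, ⟨r⟩ = 5·λ/2.
Putting λ = 3.603 gives 9.0075.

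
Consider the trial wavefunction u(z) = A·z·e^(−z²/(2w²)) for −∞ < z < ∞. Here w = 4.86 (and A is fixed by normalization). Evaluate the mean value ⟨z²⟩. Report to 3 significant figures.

⟨z²⟩ = ∫ z^2 |u|² dz over the full domain.
Since the A² factors cancel between numerator and denominator, ⟨z²⟩ = 3·w^2/2.
With w = 4.86, ⟨z^2⟩ = 35.43.

⟨z^2⟩ ≈ 35.4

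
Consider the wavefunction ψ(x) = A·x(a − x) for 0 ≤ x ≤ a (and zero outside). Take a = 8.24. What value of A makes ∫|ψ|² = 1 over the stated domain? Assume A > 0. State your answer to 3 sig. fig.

A ≈ 0.0281

The normalization condition is ∫|ψ|² dx = 1 from 0 to a.
The integral (without the A² prefactor) comes out to a^5/30.
Plugging in a = 8.24 yields A = 0.02810.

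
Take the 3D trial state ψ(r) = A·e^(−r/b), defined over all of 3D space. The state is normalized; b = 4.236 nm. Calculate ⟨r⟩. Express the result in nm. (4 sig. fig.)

⟨r⟩ ≈ 6.354 nm

By definition ⟨r⟩ = ∫ r |ψ(r)|² 4πr² dr.
Evaluating both integrals, ⟨r⟩ = 3·b/2.
With b = 4.236, ⟨r⟩ = 6.3540.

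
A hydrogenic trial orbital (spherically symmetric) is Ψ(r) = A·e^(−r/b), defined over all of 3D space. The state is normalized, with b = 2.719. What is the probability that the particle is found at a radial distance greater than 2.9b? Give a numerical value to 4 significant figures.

P = ∫ |Ψ|² 4πr² dr over r > 2.9b.
The full normalization integral is A²·[π·b^3] = 1, fixing A².
Let u = r/b; then A², 4π and the length scale all cancel, so P = ∫_{2.9}^{∞} u^2·e^(-2·u) du ÷ ∫_{0}^{∞} u^2·e^(-2·u) du.
Using ∫ u^2·e^(-2·u) du = -(2·u^2 + 2·u + 1)·e^(-2·u)/4, the numerator is 1181·e^(-29/5)/200 and the denominator is 1/4.
This evaluates to P = 0.071511.

P ≈ 0.07151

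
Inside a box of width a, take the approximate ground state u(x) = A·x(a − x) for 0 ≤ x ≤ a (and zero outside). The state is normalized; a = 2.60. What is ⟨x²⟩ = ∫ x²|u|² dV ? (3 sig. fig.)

⟨x^2⟩ ≈ 1.93

The expectation value is the |u|²-weighted average of x^2: ∫ x^2|u|² dx.
Since the A² factors cancel between numerator and denominator, ⟨x²⟩ = 2·a^2/7.
Putting a = 2.60 gives 1.931.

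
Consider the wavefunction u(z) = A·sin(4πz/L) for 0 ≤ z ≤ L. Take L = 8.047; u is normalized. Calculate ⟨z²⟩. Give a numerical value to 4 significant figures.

⟨z^2⟩ ≈ 21.38

⟨z²⟩ = ∫ z^2 |u|² dz over the full domain.
Evaluating both integrals, ⟨z²⟩ = -L^2/(32·π^2) + L^2/3.
Putting L = 8.047 gives 21.380.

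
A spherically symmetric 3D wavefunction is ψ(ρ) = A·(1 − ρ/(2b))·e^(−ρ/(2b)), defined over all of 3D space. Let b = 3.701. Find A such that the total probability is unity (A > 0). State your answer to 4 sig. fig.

The normalization condition is ∫|ψ|² 4πρ² dρ = 1 from 0 to ∞.
(Spherical symmetry: dV = 4πρ² dρ.)
With ∫₀^∞ ρ^4 e^(−αρ) dρ = 4!/α^5, carrying out the integral gives A² · 8·π·b^3.
Substituting b = 3.701 gives A² = 0.00078488, so A = 0.028016.

A ≈ 0.02802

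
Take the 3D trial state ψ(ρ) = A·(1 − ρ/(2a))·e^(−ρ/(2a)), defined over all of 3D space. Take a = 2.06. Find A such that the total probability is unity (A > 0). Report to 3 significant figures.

We need A² ∫|f|² 4πρ² dρ = 1, taking the integral from 0 to ∞.
The angular integral contributes 4π, leaving ∫₀^∞ ρ²|ψ|² dρ.
∫|ψ|² 4πρ² dρ = A²·(8·π·a^3).
So A² = (8·π·a^3)^(−1).
Substituting a = 2.06 gives A² = 0.004552, so A = 0.06747.

A ≈ 0.0675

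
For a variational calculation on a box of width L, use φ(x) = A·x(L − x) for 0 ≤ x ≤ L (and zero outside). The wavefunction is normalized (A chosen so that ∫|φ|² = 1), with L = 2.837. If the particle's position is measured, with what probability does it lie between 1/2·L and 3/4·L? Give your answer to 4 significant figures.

P ≈ 0.3965

|φ|² is the probability density, so P = ∫_{1/2·L}^{3/4·L} |φ|² dx.
Since A² = 1/(L^5/30), this is the region integral divided by the full normalization integral.
Let u = x/L; then A² and the length scale cancel, so P = ∫_{1/2}^{3/4} u^2·(1 - u)^2 du ÷ ∫_{0}^{1} u^2·(1 - u)^2 du.
An antiderivative of u^2·(1 - u)^2 is u^3·(6·u^2 - 15·u + 10)/30; evaluating from 1/2 to 3/4 gives ≈ 0.0132161, while the full integral is 1/30.
This works out to P = 203/512.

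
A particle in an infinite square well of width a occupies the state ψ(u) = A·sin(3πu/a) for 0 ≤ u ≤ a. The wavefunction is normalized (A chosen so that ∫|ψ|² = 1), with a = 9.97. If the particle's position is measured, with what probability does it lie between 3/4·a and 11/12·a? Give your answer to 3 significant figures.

The probability is P = ∫ |ψ|² du over [3/4·a, 11/12·a].
The normalization integral ∫|ψ|²du over the whole domain equals a/2·A², and A² cancels in the ratio.
Let t = u/a; then A² and the length scale cancel, so P = ∫_{3/4}^{11/12} sin(3·π·t)^2 dt ÷ ∫_{0}^{1} sin(3·π·t)^2 dt.
Using ∫ sin(3·π·t)^2 dt = t/2 - sin(6·π·t)/(12·π), the numerator is 1/(6·π) + 1/12 and the denominator is 1/2.
This works out to P = (2 + π)/(6·π).

P ≈ 0.273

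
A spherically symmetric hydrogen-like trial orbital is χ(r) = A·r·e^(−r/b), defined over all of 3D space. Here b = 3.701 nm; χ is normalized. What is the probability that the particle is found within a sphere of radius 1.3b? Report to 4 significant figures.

P ≈ 0.1226

With dV = 4πr²dr, the probability is ∫|χ|² dV over r ≤ 1.3b.
Normalization gives A² = 1/(3·π·b^5).
Let u = r/b; then A², 4π and the length scale all cancel, so P = ∫_{0}^{1.3} u^4·e^(-2·u) du ÷ ∫_{0}^{∞} u^4·e^(-2·u) du.
Using ∫ u^4·e^(-2·u) du = -(u^4/2 + u^3 + 3·u^2/2 + 3·u/2 + 3/4)·e^(-2·u), the numerator is ≈ 0.0919324 and the denominator is 3/4.
The region integral divided by the full integral gives P = 0.12258.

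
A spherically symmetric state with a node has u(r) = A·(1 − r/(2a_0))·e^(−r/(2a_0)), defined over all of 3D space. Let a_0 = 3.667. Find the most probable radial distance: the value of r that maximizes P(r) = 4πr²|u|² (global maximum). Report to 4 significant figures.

r ≈ 19.20

Set d/dr [P(r) = 4πr²|u|²] = 0 and solve for r > 0.
This gives r = a_0·(√(5) + 3).
With a_0 = 3.667, the most probable radial distance is 19.201.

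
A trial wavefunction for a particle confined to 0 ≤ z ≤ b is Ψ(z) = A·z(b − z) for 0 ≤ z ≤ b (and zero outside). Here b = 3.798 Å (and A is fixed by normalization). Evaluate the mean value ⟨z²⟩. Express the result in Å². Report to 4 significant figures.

The expectation value is the |Ψ|²-weighted average of z^2: ∫ z^2|Ψ|² dz.
Expanding the polynomial and integrating term by term, evaluating both integrals, ⟨z²⟩ = 2·b^2/7.
Putting b = 3.798 gives 4.1214.

⟨z^2⟩ ≈ 4.121 Å^2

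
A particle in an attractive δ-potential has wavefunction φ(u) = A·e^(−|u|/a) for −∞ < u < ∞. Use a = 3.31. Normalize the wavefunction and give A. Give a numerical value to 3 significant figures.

We need A² ∫|f|² du = 1, taking the integral from −∞ to ∞.
Carrying out the integral gives A² · a.
Setting this equal to 1 gives A² = 1/(a).
Plugging in a = 3.31 yields A = 0.5496.

A ≈ 0.550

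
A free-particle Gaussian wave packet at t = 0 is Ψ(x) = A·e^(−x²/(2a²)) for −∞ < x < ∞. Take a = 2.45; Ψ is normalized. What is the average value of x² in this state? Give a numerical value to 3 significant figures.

⟨x²⟩ = ∫ x^2 |Ψ|² dx over the full domain.
Evaluating both integrals, ⟨x²⟩ = a^2/2.
With a = 2.45, ⟨x^2⟩ = 3.001.

⟨x^2⟩ ≈ 3.00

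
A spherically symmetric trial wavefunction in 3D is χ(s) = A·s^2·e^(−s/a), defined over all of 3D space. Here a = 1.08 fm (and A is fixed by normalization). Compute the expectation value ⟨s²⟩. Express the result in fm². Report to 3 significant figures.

⟨s^2⟩ ≈ 16.3 fm^2

⟨s²⟩ = ∫ s^2 |χ|² 4πs² ds over the full domain.
Since the A² factors cancel between numerator and denominator, ⟨s²⟩ = 14·a^2.
Putting a = 1.08 gives 16.33.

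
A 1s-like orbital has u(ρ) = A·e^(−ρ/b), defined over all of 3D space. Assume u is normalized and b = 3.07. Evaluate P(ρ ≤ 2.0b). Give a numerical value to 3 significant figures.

P ≈ 0.762

With dV = 4πρ²dρ, the probability is ∫|u|² dV over ρ ≤ 2.0b.
The full normalization integral is A²·[π·b^3] = 1, fixing A².
In terms of t = ρ/b (A², 4π and the length scale all cancel between numerator and denominator), P = [∫_{0}^{2.0} t^2·e^(-2·t) dt] / [∫_{0}^{∞} t^2·e^(-2·t) dt].
Using ∫ t^2·e^(-2·t) dt = -(2·t^2 + 2·t + 1)·e^(-2·t)/4, the numerator is 1/4 - 13·e^(-4)/4 and the denominator is 1/4.
Taking the ratio yields P = 0.7619.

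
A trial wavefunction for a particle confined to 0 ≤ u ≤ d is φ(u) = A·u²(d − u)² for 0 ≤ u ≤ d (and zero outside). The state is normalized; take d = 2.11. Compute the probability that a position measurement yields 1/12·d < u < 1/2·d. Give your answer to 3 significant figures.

The probability is P = ∫ |φ|² du over [1/12·d, 1/2·d].
Since A² = 1/(d^9/630), this is the region integral divided by the full normalization integral.
Let t = u/d; then A² and the length scale cancel, so P = ∫_{1/12}^{1/2} t^4·(1 - t)^4 dt ÷ ∫_{0}^{1} t^4·(1 - t)^4 dt.
An antiderivative of t^4·(1 - t)^4 is t^5·(70·t^4 - 315·t^3 + 540·t^2 - 420·t + 126)/630; evaluating from 1/12 to 1/2 gives ≈ 0.00079305, while the full integral is 1/630.
Evaluating gives P = 0.4996.

P ≈ 0.500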